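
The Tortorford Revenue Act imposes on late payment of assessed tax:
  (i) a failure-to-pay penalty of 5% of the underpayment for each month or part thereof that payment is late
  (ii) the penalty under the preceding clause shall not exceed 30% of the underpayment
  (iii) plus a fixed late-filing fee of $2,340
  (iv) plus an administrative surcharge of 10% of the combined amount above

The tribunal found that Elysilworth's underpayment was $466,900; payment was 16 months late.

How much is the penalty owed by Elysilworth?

$156,651

Accrued rate: 5% × 16 = 80%, capped at 30% → 30%
Failure-to-pay penalty: 30% of $466,900 = $140,070
Penalty before surcharge: $140,070 + $2,340 = $142,410
Administrative surcharge: 10% of $142,410 = $14,241
Total penalty: $142,410 + $14,241 = $156,651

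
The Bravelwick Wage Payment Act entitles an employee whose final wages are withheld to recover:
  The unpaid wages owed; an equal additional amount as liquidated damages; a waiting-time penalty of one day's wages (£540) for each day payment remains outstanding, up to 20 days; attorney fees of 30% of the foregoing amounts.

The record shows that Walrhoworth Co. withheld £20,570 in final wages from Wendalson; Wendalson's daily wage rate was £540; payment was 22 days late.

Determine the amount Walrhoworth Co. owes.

Total award: £67,522

Liquidated damages (equal amount): £20,570
Penalty days: min(22, 20) = 20
Waiting-time penalty: 20 × £540 = £10,800
Subtotal: £20,570 + £20,570 + £10,800 = £51,940
Attorney fees: 30% of £51,940 = £15,582
Total award: £51,940 + £15,582 = £67,522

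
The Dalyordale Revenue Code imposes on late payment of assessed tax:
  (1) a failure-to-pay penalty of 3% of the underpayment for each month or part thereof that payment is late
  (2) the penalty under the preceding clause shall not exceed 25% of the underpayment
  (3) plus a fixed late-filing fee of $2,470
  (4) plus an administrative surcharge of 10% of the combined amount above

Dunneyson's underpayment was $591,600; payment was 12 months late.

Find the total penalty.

Accrued rate: 3% × 12 = 36%, capped at 25% → 25%
Failure-to-pay penalty: 25% of $591,600 = $147,900
Penalty before surcharge: $147,900 + $2,470 = $150,370
Administrative surcharge: 10% of $150,370 = $15,037
Total penalty: $150,370 + $15,037 = $165,407

$165,407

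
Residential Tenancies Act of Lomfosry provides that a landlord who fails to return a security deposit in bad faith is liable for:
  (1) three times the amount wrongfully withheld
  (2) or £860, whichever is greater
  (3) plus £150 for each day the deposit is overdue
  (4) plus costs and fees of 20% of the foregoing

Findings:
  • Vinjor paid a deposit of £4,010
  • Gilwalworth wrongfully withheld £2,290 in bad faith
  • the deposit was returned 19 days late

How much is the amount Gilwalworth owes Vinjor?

£11,664

Trebled: 3 × £2,290 = £6,870
Minimum £860: £6,870 meets the minimum, no increase.
Late-return penalty: 19 × £150 = £2,850
Damages plus late penalty: £6,870 + £2,850 = £9,720
Costs and fees: 20% of £9,720 = £1,944
Total recovery: £9,720 + £1,944 = £11,664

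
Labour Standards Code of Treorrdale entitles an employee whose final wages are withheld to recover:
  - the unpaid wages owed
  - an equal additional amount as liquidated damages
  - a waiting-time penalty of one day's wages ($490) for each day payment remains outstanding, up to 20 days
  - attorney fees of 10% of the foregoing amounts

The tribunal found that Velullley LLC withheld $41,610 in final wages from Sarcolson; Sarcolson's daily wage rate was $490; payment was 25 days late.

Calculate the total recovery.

$102,322

Liquidated damages (equal amount): $41,610
Penalty days: min(25, 20) = 20
Waiting-time penalty: 20 × $490 = $9,800
Subtotal: $41,610 + $41,610 + $9,800 = $93,020
Attorney fees: 10% of $93,020 = $9,302
Total award: $93,020 + $9,302 = $102,322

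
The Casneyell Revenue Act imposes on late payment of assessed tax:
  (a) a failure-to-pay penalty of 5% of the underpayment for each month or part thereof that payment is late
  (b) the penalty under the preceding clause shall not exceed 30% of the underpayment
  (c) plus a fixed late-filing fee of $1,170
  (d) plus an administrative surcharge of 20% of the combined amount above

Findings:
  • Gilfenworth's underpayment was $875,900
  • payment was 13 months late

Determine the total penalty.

$316,728

Accrued rate: 5% × 13 = 65%, capped at 30% → 30%
Failure-to-pay penalty: 30% of $875,900 = $262,770
Penalty before surcharge: $262,770 + $1,170 = $263,940
Administrative surcharge: 20% of $263,940 = $52,788
Total penalty: $263,940 + $52,788 = $316,728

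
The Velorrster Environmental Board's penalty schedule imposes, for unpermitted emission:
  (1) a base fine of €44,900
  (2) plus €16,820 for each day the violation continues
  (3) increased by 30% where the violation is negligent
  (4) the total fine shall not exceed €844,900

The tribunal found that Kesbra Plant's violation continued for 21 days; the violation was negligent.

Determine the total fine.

€517,556

Per-day component: 21 × €16,820 = €353,220
Base plus per-day: €44,900 + €353,220 = €398,120
Enhancement: 30% of €398,120 = €119,436
Enhanced fine: €398,120 + €119,436 = €517,556
Cap at €844,900: €517,556 is within the cap, no reduction.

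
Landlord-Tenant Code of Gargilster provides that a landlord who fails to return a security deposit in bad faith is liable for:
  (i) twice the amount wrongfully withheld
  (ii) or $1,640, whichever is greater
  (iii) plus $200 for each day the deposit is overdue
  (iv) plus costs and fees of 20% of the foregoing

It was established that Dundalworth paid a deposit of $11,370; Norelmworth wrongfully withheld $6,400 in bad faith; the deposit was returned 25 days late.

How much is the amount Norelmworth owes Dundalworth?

Doubled: 2 × $6,400 = $12,800
Minimum $1,640: $12,800 meets the minimum, no increase.
Late-return penalty: 25 × $200 = $5,000
Damages plus late penalty: $12,800 + $5,000 = $17,800
Costs and fees: 20% of $17,800 = $3,560
Total recovery: $17,800 + $3,560 = $21,360

$21,360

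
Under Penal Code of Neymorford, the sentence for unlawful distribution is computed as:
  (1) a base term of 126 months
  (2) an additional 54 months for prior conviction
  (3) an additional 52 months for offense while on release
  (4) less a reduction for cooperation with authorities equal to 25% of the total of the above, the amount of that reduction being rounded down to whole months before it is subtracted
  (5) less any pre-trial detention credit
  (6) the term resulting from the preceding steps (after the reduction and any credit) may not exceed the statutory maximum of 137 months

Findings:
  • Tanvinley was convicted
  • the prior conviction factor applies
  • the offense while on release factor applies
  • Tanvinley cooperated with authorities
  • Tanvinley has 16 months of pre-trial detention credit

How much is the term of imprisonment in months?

137 months

Prior conviction enhancement: +54 months
Offense while on release enhancement: +52 months
Adjusted term: 126 months + 54 months + 52 months = 232 months
Cooperation with authorities reduction: 25% of 232 months = 58 months (rounded down)
After reduction: 232 − 58 = 174 months
Less pre-trial detention credit: 174 months − 16 months = 158 months
Cap at 137 months: 158 months exceeds the cap → 137 months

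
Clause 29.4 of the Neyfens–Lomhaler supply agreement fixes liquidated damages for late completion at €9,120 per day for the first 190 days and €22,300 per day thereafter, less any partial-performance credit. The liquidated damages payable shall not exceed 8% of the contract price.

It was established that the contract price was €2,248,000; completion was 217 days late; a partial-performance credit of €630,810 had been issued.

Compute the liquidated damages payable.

€179,840

First 190 days: 190 × €9,120 = €1,732,800
Remaining days: (217 − 190) × €22,300 = €602,100
Accrued per-day damages: €1,732,800 + €602,100 = €2,334,900
Less partial-performance credit: €2,334,900 − €630,810 = €1,704,090
Cap: 8% of €2,248,000 = €179,840
Cap at €179,840: €1,704,090 exceeds the cap → €179,840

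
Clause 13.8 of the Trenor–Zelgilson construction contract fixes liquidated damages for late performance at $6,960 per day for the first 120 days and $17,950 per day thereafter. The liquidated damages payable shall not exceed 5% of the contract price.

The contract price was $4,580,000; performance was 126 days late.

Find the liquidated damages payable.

First 120 days: 120 × $6,960 = $835,200
Remaining days: (126 − 120) × $17,950 = $107,700
Accrued per-day damages: $835,200 + $107,700 = $942,900
Cap: 5% of $4,580,000 = $229,000
Cap at $229,000: $942,900 exceeds the cap → $229,000

Liquidated damages: $229,000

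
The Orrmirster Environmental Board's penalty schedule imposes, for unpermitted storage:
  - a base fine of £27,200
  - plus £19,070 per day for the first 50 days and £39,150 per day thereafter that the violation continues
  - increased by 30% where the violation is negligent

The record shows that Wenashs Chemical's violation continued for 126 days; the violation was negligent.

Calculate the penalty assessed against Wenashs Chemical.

First 50 days: 50 × £19,070 = £953,500
Remaining days: (126 − 50) × £39,150 = £2,975,400
Per-day component: £953,500 + £2,975,400 = £3,928,900
Base plus per-day: £27,200 + £3,928,900 = £3,956,100
Enhancement: 30% of £3,956,100 = £1,186,830
Enhanced fine: £3,956,100 + £1,186,830 = £5,142,930

£5,142,930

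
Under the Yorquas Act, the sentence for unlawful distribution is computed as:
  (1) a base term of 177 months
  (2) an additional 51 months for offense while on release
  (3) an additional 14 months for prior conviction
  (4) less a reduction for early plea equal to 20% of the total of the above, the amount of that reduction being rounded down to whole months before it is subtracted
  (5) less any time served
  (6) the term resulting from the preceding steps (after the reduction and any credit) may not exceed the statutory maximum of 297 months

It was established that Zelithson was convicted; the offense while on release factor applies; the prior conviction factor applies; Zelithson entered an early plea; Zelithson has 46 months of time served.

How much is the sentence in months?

148 months

Offense while on release enhancement: +51 months
Prior conviction enhancement: +14 months
Adjusted term: 177 months + 51 months + 14 months = 242 months
Early plea reduction: 20% of 242 months = 48 months (rounded down)
After reduction: 242 − 48 = 194 months
Less time served: 194 months − 46 months = 148 months
Cap at 297 months: 148 months is within the cap, no reduction.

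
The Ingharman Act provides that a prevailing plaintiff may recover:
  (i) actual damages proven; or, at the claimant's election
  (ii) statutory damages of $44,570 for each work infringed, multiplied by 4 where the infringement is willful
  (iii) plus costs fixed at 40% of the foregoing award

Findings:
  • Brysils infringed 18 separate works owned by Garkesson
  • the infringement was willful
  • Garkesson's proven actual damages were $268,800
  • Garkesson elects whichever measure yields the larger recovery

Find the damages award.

Statutory damages: 18 × $44,570 = $802,260
Multiplied by 4: 4 × $802,260 = $3,209,040
Greater of actual damages ($268,800) or enhanced statutory damages ($3,209,040): $3,209,040
Costs: 40% of $3,209,040 = $1,283,616
Award plus costs: $3,209,040 + $1,283,616 = $4,492,656

$4,492,656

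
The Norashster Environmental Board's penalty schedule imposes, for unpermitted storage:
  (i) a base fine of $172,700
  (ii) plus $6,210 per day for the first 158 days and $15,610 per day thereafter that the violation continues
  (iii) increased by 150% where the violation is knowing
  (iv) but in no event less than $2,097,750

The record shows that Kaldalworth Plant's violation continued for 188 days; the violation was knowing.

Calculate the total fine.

$4,055,450

First 158 days: 158 × $6,210 = $981,180
Remaining days: (188 − 158) × $15,610 = $468,300
Per-day component: $981,180 + $468,300 = $1,449,480
Base plus per-day: $172,700 + $1,449,480 = $1,622,180
Enhancement: 150% of $1,622,180 = $2,433,270
Enhanced fine: $1,622,180 + $2,433,270 = $4,055,450
Minimum $2,097,750: $4,055,450 meets the minimum, no increase.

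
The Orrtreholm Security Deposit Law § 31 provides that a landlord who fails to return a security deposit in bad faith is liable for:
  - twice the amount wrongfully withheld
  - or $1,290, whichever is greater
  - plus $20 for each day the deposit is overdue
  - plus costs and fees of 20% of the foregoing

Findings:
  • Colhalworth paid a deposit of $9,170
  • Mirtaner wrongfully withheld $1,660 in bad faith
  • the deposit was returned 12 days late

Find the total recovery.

Recovery: $4,272

Doubled: 2 × $1,660 = $3,320
Minimum $1,290: $3,320 meets the minimum, no increase.
Late-return penalty: 12 × $20 = $240
Damages plus late penalty: $3,320 + $240 = $3,560
Costs and fees: 20% of $3,560 = $712
Total recovery: $3,560 + $712 = $4,272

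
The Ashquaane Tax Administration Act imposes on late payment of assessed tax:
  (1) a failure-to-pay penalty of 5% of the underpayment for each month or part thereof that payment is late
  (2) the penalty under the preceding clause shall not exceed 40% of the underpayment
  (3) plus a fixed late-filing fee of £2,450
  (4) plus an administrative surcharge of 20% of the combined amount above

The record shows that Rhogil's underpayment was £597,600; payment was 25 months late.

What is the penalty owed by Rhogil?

Accrued rate: 5% × 25 = 125%, capped at 40% → 40%
Failure-to-pay penalty: 40% of £597,600 = £239,040
Penalty before surcharge: £239,040 + £2,450 = £241,490
Administrative surcharge: 20% of £241,490 = £48,298
Total penalty: £241,490 + £48,298 = £289,788

£289,788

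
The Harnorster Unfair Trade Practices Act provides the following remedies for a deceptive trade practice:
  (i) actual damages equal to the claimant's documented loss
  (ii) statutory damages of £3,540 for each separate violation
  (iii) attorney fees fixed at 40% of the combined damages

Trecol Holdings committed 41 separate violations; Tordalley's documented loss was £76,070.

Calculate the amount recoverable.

Statutory damages: 41 × £3,540 = £145,140
Combined damages: £76,070 + £145,140 = £221,210
Attorney fees: 40% of £221,210 = £88,484
Total recovery: £221,210 + £88,484 = £309,694

Total recovery: £309,694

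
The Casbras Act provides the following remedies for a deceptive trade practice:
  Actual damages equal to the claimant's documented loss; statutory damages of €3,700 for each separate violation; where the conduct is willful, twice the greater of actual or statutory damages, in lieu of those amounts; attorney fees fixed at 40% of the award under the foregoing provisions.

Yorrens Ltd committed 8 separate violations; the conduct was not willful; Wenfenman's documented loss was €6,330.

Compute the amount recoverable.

Statutory damages: 8 × €3,700 = €29,600
Conduct not willful: the in-lieu enhancement does not apply.
Actual plus statutory damages: €6,330 + €29,600 = €35,930
Attorney fees: 40% of €35,930 = €14,372
Total recovery: €35,930 + €14,372 = €50,302

€50,302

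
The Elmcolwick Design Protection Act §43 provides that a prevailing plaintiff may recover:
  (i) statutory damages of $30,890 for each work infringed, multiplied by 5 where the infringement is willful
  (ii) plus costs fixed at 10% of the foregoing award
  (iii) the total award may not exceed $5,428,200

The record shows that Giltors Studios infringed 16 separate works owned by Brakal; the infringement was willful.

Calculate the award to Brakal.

Award: $2,718,320

Statutory damages: 16 × $30,890 = $494,240
Multiplied by 5: 5 × $494,240 = $2,471,200
Costs: 10% of $2,471,200 = $247,120
Award plus costs: $2,471,200 + $247,120 = $2,718,320
Cap at $5,428,200: $2,718,320 is within the cap, no reduction.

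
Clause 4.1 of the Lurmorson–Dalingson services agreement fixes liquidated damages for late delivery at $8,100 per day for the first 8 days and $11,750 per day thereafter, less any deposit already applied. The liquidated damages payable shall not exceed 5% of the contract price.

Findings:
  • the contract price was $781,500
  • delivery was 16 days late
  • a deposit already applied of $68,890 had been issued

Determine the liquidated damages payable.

First 8 days: 8 × $8,100 = $64,800
Remaining days: (16 − 8) × $11,750 = $94,000
Accrued per-day damages: $64,800 + $94,000 = $158,800
Less deposit already applied: $158,800 − $68,890 = $89,910
Cap: 5% of $781,500 = $39,075
Cap at $39,075: $89,910 exceeds the cap → $39,075

$39,075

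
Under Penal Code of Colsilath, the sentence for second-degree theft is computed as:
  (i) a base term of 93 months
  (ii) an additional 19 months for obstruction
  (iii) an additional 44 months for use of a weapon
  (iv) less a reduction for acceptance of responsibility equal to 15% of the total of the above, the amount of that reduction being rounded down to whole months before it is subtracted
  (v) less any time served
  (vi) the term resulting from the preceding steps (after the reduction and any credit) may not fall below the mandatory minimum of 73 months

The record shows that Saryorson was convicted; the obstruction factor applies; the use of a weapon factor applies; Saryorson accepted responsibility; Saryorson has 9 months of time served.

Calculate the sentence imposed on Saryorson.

Obstruction enhancement: +19 months
Use of a weapon enhancement: +44 months
Adjusted term: 93 months + 19 months + 44 months = 156 months
Acceptance of responsibility reduction: 15% of 156 months = 23 months (rounded down)
After reduction: 156 − 23 = 133 months
Less time served: 133 months − 9 months = 124 months
Minimum 73 months: 124 months meets the minimum, no increase.

124 months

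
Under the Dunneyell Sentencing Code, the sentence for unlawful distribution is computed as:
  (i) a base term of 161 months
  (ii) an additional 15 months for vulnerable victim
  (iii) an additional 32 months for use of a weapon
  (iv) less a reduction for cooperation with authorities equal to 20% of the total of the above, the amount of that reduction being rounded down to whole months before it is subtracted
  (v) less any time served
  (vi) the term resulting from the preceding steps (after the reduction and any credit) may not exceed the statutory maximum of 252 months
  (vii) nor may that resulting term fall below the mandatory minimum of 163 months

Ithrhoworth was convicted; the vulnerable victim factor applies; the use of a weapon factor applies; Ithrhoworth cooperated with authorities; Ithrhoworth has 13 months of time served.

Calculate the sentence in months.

163 months

Vulnerable victim enhancement: +15 months
Use of a weapon enhancement: +32 months
Adjusted term: 161 months + 15 months + 32 months = 208 months
Cooperation with authorities reduction: 20% of 208 months = 41 months (rounded down)
After reduction: 208 − 41 = 167 months
Less time served: 167 months − 13 months = 154 months
Cap at 252 months: 154 months is within the cap, no reduction.
Minimum 163 months: 154 months is below the minimum → 163 months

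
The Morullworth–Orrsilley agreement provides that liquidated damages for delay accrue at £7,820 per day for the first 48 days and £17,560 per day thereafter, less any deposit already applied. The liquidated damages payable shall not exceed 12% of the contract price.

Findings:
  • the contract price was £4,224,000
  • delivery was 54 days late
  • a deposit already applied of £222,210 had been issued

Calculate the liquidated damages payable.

£258,510

First 48 days: 48 × £7,820 = £375,360
Remaining days: (54 − 48) × £17,560 = £105,360
Accrued per-day damages: £375,360 + £105,360 = £480,720
Less deposit already applied: £480,720 − £222,210 = £258,510
Cap: 12% of £4,224,000 = £506,880
Cap at £506,880: £258,510 is within the cap, no reduction.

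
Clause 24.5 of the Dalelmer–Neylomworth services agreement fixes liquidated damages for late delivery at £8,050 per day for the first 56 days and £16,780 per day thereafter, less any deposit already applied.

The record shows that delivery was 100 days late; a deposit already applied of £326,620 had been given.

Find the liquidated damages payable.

£862,500

First 56 days: 56 × £8,050 = £450,800
Remaining days: (100 − 56) × £16,780 = £738,320
Accrued per-day damages: £450,800 + £738,320 = £1,189,120
Less deposit already applied: £1,189,120 − £326,620 = £862,500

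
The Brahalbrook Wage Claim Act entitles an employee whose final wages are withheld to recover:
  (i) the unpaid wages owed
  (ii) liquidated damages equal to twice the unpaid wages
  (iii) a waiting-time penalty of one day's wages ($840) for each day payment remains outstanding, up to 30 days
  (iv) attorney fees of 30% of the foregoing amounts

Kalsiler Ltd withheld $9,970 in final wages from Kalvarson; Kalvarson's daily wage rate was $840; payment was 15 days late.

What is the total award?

Doubled: 2 × $9,970 = $19,940
Penalty days: min(15, 30) = 15
Waiting-time penalty: 15 × $840 = $12,600
Subtotal: $9,970 + $19,940 + $12,600 = $42,510
Attorney fees: 30% of $42,510 = $12,753
Total award: $42,510 + $12,753 = $55,263

$55,263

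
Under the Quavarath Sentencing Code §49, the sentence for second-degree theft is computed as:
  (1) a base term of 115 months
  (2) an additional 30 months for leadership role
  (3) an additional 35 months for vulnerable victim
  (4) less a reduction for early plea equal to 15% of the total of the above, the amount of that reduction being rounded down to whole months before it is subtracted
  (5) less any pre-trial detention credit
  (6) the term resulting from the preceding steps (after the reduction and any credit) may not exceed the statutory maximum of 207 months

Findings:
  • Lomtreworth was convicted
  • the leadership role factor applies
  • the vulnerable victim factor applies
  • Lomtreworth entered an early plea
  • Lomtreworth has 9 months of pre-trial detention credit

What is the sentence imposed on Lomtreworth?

Sentence: 144 months

Leadership role enhancement: +30 months
Vulnerable victim enhancement: +35 months
Adjusted term: 115 months + 30 months + 35 months = 180 months
Early plea reduction: 15% of 180 months = 27 months (rounded down)
After reduction: 180 − 27 = 153 months
Less pre-trial detention credit: 153 months − 9 months = 144 months
Cap at 207 months: 144 months is within the cap, no reduction.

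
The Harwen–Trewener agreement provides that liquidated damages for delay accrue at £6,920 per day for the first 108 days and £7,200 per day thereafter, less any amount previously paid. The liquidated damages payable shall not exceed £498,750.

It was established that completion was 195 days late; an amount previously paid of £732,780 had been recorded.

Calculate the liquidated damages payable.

First 108 days: 108 × £6,920 = £747,360
Remaining days: (195 − 108) × £7,200 = £626,400
Accrued per-day damages: £747,360 + £626,400 = £1,373,760
Less amount previously paid: £1,373,760 − £732,780 = £640,980
Cap at £498,750: £640,980 exceeds the cap → £498,750

£498,750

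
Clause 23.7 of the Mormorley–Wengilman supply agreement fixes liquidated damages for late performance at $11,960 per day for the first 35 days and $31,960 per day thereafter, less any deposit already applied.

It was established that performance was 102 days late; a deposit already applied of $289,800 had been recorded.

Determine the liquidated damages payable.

First 35 days: 35 × $11,960 = $418,600
Remaining days: (102 − 35) × $31,960 = $2,141,320
Accrued per-day damages: $418,600 + $2,141,320 = $2,559,920
Less deposit already applied: $2,559,920 − $289,800 = $2,270,120

$2,270,120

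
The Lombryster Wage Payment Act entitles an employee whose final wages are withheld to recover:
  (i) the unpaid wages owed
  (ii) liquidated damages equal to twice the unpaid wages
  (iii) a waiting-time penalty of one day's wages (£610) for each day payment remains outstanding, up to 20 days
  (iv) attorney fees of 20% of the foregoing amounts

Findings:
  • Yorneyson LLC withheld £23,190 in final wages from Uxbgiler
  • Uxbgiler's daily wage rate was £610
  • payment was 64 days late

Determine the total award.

Doubled: 2 × £23,190 = £46,380
Penalty days: min(64, 20) = 20
Waiting-time penalty: 20 × £610 = £12,200
Subtotal: £23,190 + £46,380 + £12,200 = £81,770
Attorney fees: 20% of £81,770 = £16,354
Total award: £81,770 + £16,354 = £98,124

Total award: £98,124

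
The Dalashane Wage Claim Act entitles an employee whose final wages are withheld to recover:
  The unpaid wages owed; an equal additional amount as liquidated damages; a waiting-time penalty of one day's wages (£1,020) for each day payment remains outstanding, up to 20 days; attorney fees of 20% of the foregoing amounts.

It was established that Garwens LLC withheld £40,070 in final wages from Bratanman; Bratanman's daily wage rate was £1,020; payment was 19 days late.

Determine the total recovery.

Liquidated damages (equal amount): £40,070
Penalty days: min(19, 20) = 19
Waiting-time penalty: 19 × £1,020 = £19,380
Subtotal: £40,070 + £40,070 + £19,380 = £99,520
Attorney fees: 20% of £99,520 = £19,904
Total award: £99,520 + £19,904 = £119,424

£119,424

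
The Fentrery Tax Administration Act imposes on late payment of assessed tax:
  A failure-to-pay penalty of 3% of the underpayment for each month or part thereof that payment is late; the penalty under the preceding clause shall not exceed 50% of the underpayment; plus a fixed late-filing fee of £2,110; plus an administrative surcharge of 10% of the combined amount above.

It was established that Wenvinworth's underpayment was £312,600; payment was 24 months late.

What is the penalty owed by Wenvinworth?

£174,251

Accrued rate: 3% × 24 = 72%, capped at 50% → 50%
Failure-to-pay penalty: 50% of £312,600 = £156,300
Penalty before surcharge: £156,300 + £2,110 = £158,410
Administrative surcharge: 10% of £158,410 = £15,841
Total penalty: £158,410 + £15,841 = £174,251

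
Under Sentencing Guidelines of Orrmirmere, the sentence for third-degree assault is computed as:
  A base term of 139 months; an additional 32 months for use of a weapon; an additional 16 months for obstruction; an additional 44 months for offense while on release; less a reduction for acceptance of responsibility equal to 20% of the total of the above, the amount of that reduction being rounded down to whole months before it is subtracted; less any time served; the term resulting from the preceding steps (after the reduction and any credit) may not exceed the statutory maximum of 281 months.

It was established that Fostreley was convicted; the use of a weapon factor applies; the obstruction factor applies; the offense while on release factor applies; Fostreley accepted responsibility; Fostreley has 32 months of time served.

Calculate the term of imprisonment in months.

Use of a weapon enhancement: +32 months
Obstruction enhancement: +16 months
Offense while on release enhancement: +44 months
Adjusted term: 139 months + 32 months + 16 months + 44 months = 231 months
Acceptance of responsibility reduction: 20% of 231 months = 46 months (rounded down)
After reduction: 231 − 46 = 185 months
Less time served: 185 months − 32 months = 153 months
Cap at 281 months: 153 months is within the cap, no reduction.

Sentence: 153 months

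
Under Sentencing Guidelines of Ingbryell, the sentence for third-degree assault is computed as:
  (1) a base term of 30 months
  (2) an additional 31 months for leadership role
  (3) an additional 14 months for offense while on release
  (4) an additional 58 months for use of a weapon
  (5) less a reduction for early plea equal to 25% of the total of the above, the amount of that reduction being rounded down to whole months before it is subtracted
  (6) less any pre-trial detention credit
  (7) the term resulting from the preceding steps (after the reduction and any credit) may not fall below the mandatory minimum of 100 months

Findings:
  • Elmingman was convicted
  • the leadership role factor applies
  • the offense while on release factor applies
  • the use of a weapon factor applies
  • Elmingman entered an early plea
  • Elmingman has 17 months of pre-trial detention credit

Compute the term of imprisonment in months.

100 months

Leadership role enhancement: +31 months
Offense while on release enhancement: +14 months
Use of a weapon enhancement: +58 months
Adjusted term: 30 months + 31 months + 14 months + 58 months = 133 months
Early plea reduction: 25% of 133 months = 33 months (rounded down)
After reduction: 133 − 33 = 100 months
Less pre-trial detention credit: 100 months − 17 months = 83 months
Minimum 100 months: 83 months is below the minimum → 100 months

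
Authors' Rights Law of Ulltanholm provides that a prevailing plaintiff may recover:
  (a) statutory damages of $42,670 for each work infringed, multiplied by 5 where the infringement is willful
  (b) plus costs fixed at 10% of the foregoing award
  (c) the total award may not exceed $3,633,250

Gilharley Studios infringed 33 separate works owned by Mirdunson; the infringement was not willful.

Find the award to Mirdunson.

$1,548,921

Statutory damages: 33 × $42,670 = $1,408,110
Infringement not willful: no ×5 enhancement.
Costs: 10% of $1,408,110 = $140,811
Award plus costs: $1,408,110 + $140,811 = $1,548,921
Cap at $3,633,250: $1,548,921 is within the cap, no reduction.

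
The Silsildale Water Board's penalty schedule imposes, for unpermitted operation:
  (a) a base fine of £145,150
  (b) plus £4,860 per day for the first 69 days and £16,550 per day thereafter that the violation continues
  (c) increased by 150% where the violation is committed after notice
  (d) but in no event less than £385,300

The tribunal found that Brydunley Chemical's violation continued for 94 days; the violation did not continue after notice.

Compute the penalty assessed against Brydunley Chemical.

£894,240

First 69 days: 69 × £4,860 = £335,340
Remaining days: (94 − 69) × £16,550 = £413,750
Per-day component: £335,340 + £413,750 = £749,090
Base plus per-day: £145,150 + £749,090 = £894,240
The violation did not continue after notice: no 150% increase.
Minimum £385,300: £894,240 meets the minimum, no increase.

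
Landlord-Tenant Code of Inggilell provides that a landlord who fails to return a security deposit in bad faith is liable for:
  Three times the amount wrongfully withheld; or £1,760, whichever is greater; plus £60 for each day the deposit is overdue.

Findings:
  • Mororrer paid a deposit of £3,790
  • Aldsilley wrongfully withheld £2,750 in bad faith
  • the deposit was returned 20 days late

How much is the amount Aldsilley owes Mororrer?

Trebled: 3 × £2,750 = £8,250
Minimum £1,760: £8,250 meets the minimum, no increase.
Late-return penalty: 20 × £60 = £1,200
Damages plus late penalty: £8,250 + £1,200 = £9,450

£9,450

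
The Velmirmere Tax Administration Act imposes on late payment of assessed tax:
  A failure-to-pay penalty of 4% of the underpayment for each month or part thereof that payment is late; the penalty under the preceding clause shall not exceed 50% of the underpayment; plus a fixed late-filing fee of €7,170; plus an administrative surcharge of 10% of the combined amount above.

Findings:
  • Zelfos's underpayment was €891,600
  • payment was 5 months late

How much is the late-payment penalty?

€204,039

Accrued rate: 4% × 5 = 20%, capped at 50% → 20%
Failure-to-pay penalty: 20% of €891,600 = €178,320
Penalty before surcharge: €178,320 + €7,170 = €185,490
Administrative surcharge: 10% of €185,490 = €18,549
Total penalty: €185,490 + €18,549 = €204,039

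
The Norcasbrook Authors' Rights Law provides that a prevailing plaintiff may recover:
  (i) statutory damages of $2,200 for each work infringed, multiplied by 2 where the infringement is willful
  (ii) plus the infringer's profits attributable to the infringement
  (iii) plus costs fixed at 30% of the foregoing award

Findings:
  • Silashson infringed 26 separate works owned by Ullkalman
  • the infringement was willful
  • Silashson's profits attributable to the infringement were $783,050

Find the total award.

$1,166,685

Statutory damages: 26 × $2,200 = $57,200
Doubled: 2 × $57,200 = $114,400
Combined award: $114,400 + $783,050 = $897,450
Costs: 30% of $897,450 = $269,235
Award plus costs: $897,450 + $269,235 = $1,166,685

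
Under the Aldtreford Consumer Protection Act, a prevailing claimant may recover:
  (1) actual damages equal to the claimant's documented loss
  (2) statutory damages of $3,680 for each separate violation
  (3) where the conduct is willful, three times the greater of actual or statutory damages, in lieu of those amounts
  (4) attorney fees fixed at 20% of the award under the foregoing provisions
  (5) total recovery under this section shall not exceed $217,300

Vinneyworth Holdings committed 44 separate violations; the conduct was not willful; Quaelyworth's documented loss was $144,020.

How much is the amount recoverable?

$217,300

Statutory damages: 44 × $3,680 = $161,920
Conduct not willful: the in-lieu enhancement does not apply.
Actual plus statutory damages: $144,020 + $161,920 = $305,940
Attorney fees: 20% of $305,940 = $61,188
Total before cap: $305,940 + $61,188 = $367,128
Cap at $217,300: $367,128 exceeds the cap → $217,300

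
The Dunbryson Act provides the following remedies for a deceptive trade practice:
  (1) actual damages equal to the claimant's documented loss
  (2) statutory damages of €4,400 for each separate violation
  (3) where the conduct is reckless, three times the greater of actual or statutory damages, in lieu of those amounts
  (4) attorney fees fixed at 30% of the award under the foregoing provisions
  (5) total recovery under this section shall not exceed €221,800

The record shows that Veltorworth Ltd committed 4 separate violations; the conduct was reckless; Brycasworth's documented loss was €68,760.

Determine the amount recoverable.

Statutory damages: 4 × €4,400 = €17,600
Greater of actual damages (€68,760) or statutory damages (€17,600): €68,760
Trebled: 3 × €68,760 = €206,280
Attorney fees: 30% of €206,280 = €61,884
Total before cap: €206,280 + €61,884 = €268,164
Cap at €221,800: €268,164 exceeds the cap → €221,800

€221,800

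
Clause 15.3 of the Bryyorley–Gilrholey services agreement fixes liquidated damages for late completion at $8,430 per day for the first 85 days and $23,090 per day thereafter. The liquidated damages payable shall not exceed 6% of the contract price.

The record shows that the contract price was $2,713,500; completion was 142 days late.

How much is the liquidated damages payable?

First 85 days: 85 × $8,430 = $716,550
Remaining days: (142 − 85) × $23,090 = $1,316,130
Accrued per-day damages: $716,550 + $1,316,130 = $2,032,680
Cap: 6% of $2,713,500 = $162,810
Cap at $162,810: $2,032,680 exceeds the cap → $162,810

$162,810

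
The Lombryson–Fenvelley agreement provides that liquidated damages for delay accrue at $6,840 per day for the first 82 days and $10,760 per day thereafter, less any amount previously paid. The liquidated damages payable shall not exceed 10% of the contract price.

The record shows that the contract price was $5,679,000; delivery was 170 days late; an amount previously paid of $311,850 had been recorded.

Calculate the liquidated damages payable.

First 82 days: 82 × $6,840 = $560,880
Remaining days: (170 − 82) × $10,760 = $946,880
Accrued per-day damages: $560,880 + $946,880 = $1,507,760
Less amount previously paid: $1,507,760 − $311,850 = $1,195,910
Cap: 10% of $5,679,000 = $567,900
Cap at $567,900: $1,195,910 exceeds the cap → $567,900

$567,900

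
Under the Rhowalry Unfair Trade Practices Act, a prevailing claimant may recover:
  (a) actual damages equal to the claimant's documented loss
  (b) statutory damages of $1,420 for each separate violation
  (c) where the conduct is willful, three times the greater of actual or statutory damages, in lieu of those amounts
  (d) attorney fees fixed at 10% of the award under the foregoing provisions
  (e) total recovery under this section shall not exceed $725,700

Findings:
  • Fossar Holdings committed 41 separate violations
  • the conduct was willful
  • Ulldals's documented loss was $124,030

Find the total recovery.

Statutory damages: 41 × $1,420 = $58,220
Greater of actual damages ($124,030) or statutory damages ($58,220): $124,030
Trebled: 3 × $124,030 = $372,090
Attorney fees: 10% of $372,090 = $37,209
Total before cap: $372,090 + $37,209 = $409,299
Cap at $725,700: $409,299 is within the cap, no reduction.

$409,299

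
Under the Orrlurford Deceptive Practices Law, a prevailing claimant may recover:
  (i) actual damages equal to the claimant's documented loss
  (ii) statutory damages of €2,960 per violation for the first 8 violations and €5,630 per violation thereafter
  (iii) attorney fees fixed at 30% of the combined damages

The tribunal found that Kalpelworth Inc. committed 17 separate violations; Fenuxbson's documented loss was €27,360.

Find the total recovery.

First 8 violations: 8 × €2,960 = €23,680
Remaining violations: (17 − 8) × €5,630 = €50,670
Statutory damages: €23,680 + €50,670 = €74,350
Combined damages: €27,360 + €74,350 = €101,710
Attorney fees: 30% of €101,710 = €30,513
Total recovery: €101,710 + €30,513 = €132,223

€132,223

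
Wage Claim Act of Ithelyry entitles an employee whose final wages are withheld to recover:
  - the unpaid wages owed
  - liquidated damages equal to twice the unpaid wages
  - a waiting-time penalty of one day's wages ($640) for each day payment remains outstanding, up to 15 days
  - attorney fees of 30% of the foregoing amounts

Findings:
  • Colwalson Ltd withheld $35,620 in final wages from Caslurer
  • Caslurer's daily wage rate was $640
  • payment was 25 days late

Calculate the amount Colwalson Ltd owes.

Doubled: 2 × $35,620 = $71,240
Penalty days: min(25, 15) = 15
Waiting-time penalty: 15 × $640 = $9,600
Subtotal: $35,620 + $71,240 + $9,600 = $116,460
Attorney fees: 30% of $116,460 = $34,938
Total award: $116,460 + $34,938 = $151,398

$151,398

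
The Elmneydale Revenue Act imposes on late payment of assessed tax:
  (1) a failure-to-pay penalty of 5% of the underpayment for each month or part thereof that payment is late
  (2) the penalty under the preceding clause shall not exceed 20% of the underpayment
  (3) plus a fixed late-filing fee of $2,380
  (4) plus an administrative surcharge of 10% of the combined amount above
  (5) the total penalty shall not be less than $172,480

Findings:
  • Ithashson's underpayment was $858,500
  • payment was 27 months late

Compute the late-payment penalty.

$191,488

Accrued rate: 5% × 27 = 135%, capped at 20% → 20%
Failure-to-pay penalty: 20% of $858,500 = $171,700
Penalty before surcharge: $171,700 + $2,380 = $174,080
Administrative surcharge: 10% of $174,080 = $17,408
Total penalty: $174,080 + $17,408 = $191,488
Minimum $172,480: $191,488 meets the minimum, no increase.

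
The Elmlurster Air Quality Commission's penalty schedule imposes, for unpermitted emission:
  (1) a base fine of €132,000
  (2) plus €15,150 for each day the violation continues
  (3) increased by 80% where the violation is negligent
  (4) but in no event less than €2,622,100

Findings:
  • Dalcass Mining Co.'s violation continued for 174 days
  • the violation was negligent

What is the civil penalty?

Per-day component: 174 × €15,150 = €2,636,100
Base plus per-day: €132,000 + €2,636,100 = €2,768,100
Enhancement: 80% of €2,768,100 = €2,214,480
Enhanced fine: €2,768,100 + €2,214,480 = €4,982,580
Minimum €2,622,100: €4,982,580 meets the minimum, no increase.

€4,982,580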